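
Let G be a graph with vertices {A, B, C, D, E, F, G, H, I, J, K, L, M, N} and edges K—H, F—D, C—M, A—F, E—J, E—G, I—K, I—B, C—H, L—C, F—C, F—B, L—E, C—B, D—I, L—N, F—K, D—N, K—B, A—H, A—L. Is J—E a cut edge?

Removing J—E leaves no path between J and E: the component count goes from 1 to 2. So it is a bridge.

Yes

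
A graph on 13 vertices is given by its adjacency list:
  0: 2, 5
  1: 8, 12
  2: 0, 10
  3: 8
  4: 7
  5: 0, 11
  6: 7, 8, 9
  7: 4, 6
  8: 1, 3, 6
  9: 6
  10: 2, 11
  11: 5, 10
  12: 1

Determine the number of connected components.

Starting from 0 we can reach 0, 2, 5, 10, 11. That is one component of size 5.
Starting from 1 we can reach 1, 3, 4, 6, 7, 8, 9, 12. That is one component of size 8.
Total: 2 components.

2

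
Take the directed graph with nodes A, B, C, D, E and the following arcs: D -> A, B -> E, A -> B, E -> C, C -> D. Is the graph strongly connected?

From B we can reach every vertex (A, B, C, D, E), and every vertex can reach B (A, B, C, D, E). So the whole graph is one strongly connected component.

Yes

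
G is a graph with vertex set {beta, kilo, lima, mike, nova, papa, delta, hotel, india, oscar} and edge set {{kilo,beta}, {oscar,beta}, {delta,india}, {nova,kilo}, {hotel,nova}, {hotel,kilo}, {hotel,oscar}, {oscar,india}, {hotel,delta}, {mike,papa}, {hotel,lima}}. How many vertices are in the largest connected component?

8

Starting from mike we can reach mike, papa. That is one component of size 2.
Starting from beta we can reach beta, kilo, lima, nova, delta, hotel, india, oscar. That is one component of size 8.
The largest has 8 vertices.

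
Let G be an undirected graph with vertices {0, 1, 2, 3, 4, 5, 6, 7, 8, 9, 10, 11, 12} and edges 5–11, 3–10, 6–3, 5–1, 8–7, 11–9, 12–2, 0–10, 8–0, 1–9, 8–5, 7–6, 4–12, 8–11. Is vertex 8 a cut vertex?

Deleting 8 raises the number of components from 2 to 3, so 8 is a cut vertex.

Yes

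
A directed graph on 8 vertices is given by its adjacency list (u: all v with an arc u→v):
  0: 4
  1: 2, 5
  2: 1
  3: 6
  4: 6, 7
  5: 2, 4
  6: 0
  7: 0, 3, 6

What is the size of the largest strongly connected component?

{0, 3, 4, 6, 7} are all mutually reachable — one SCC of size 5.
{1, 2, 5} are all mutually reachable — one SCC of size 3.
The largest has 5 vertices.

5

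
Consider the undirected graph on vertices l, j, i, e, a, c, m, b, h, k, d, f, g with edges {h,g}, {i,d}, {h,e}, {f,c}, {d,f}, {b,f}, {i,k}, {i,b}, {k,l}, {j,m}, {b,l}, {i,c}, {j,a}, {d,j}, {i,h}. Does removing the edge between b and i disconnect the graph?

After removing b–i, the path b-l-k-i still connects them, so the edge is not a bridge.

No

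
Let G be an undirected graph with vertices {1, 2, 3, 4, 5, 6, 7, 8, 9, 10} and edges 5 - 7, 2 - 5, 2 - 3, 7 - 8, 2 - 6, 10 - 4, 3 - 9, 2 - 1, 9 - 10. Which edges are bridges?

1-2, 10-4, 10-9, 2-3, 2-5, 2-6, 3-9, 5-7, 7-8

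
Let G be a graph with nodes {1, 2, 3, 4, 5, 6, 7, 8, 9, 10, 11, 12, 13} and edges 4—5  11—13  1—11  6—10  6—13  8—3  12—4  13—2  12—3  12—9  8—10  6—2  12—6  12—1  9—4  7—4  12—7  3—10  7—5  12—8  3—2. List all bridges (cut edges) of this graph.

The edges on the cycle 12-9-4-12 are not bridges since each lies on that cycle.
Every edge lies on some cycle, so there are no bridges.

none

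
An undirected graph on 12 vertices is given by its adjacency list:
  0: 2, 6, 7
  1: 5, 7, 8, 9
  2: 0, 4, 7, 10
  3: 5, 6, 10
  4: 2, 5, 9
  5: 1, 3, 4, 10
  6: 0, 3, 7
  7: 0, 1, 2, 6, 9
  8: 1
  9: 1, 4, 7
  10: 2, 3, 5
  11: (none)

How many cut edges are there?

The edges on the cycle 5-3-10-5 are not bridges since each lies on that cycle.
But removing 1-8 disconnects 1 from 8 — this is a bridge.

1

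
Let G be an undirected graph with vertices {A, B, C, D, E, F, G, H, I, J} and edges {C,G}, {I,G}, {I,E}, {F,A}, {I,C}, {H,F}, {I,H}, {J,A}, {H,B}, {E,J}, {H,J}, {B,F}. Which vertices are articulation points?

Removing I increases the component count from 2 to 3, so I is a cut vertex.
By contrast removing F leaves 2 components; it is not a cut vertex. No other vertex is a cut vertex either.

I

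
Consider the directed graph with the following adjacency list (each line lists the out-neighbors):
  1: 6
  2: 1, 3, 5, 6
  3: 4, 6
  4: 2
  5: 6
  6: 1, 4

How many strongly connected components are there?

1

{1, 2, 3, 4, 5, 6} are all mutually reachable — one SCC of size 6.
That gives 1 strongly connected component.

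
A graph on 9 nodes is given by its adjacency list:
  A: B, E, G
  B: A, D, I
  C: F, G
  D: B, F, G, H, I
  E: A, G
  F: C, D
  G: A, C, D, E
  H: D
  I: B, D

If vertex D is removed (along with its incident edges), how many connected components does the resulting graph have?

With D gone, the remaining components are: {H}; {A, B, C, E, F, G, I}.
That is 2 components.

2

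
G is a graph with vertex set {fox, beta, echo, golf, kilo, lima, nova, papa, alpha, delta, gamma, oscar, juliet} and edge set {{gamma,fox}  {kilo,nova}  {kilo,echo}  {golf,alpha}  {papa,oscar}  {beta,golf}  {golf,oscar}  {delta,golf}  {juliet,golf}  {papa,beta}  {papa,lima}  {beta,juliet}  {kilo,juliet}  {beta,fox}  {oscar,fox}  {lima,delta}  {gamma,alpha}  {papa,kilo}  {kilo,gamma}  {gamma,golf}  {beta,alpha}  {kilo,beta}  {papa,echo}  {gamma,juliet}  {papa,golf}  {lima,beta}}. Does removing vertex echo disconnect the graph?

No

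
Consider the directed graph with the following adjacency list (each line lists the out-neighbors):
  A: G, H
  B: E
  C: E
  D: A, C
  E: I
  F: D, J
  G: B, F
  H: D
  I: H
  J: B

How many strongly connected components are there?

1

{A, B, C, D, E, F, G, H, I, J} are all mutually reachable — one SCC of size 10.
That gives 1 strongly connected component.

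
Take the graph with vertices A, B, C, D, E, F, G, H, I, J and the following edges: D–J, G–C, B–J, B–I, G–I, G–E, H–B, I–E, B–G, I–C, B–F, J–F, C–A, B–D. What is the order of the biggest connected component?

10

Starting from A we can reach A, B, C, D, E, F, G, H, I, J. That is one component of size 10.
The largest has 10 vertices.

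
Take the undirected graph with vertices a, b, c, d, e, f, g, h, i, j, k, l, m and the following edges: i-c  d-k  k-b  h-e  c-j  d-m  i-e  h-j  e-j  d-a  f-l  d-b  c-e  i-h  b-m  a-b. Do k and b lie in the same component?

From k we can reach a, b, d, k, m, which includes b.

Yes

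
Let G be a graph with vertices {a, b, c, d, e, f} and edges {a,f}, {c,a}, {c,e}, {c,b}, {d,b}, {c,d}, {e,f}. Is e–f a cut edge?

No

After removing e–f, the path e-c-a-f still connects them, so the edge is not a bridge.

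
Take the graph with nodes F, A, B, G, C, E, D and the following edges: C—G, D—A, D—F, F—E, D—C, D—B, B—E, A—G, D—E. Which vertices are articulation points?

Removing D increases the component count from 1 to 2, so D is a cut vertex.
By contrast removing A leaves 1 component; it is not a cut vertex. No other vertex is a cut vertex either.

D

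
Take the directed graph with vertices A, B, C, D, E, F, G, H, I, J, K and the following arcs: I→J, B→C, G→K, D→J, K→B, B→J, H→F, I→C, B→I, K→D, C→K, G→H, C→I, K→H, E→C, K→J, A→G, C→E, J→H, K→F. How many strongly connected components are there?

7

{B, C, E, I, K} are all mutually reachable — one SCC of size 5.
{H} is an SCC by itself.
{D} is an SCC by itself.
{F} is an SCC by itself.
{A} is an SCC by itself.
(and 2 more singleton SCCs)
That gives 7 strongly connected components.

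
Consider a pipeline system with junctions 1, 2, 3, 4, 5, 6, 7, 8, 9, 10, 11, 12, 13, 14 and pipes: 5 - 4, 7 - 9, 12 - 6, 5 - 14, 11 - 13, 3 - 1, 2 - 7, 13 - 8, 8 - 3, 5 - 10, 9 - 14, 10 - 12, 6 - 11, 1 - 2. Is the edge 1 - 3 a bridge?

No

After removing 1 - 3, the path 1-2-7-9-14-5-10-12-6-11-13-8-3 still connects them, so the edge is not a bridge.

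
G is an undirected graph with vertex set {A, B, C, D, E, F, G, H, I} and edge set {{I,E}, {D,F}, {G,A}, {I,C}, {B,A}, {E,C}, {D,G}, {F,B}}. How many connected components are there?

3

H is isolated — a component by itself.
Starting from C we can reach C, E, I. That is one component of size 3.
Starting from A we can reach A, B, D, F, G. That is one component of size 5.
Total: 3 components.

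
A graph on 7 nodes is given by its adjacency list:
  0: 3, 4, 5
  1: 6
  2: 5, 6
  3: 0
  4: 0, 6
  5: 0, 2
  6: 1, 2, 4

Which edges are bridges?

The edges on the cycle 5-2-6-4-0-5 are not bridges since each lies on that cycle.
But removing 0-3 disconnects 0 from 3; removing 6-1 disconnects 6 from 1 — these are bridges.

0-3, 1-6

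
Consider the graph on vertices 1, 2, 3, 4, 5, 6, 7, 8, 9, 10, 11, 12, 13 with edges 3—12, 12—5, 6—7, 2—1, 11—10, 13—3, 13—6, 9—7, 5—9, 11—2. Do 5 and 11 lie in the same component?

The component containing 5 is {3, 5, 6, 7, 9, 12, 13}, and 11 is not in it.

No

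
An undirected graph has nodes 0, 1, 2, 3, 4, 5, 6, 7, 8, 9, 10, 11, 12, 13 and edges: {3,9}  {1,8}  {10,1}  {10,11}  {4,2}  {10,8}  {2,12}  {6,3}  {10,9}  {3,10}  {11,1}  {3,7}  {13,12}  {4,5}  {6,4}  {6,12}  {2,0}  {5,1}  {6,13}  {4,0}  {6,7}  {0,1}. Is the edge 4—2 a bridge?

After removing 4—2, the path 4-0-2 still connects them, so the edge is not a bridge.

No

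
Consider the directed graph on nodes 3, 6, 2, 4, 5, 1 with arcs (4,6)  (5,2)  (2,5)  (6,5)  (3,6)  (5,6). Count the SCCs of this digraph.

4

{2, 5, 6} are all mutually reachable — one SCC of size 3.
{4} is an SCC by itself.
{1} is an SCC by itself.
{3} is an SCC by itself.
That gives 4 strongly connected components.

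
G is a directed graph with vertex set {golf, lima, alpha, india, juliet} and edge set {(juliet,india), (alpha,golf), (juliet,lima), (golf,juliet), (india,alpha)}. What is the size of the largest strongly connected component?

{golf, alpha, india, juliet} are all mutually reachable — one SCC of size 4.
{lima} is an SCC by itself.
The largest has 4 vertices.

4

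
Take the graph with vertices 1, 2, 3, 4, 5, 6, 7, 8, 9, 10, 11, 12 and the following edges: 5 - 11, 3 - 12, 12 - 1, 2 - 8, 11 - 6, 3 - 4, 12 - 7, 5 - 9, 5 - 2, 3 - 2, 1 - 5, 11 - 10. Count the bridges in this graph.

7

The edges on the cycle 3-12-1-5-2-3 are not bridges since each lies on that cycle.
But removing 8 - 2 disconnects 8 from 2; removing 6 - 11 disconnects 6 from 11; removing 11 - 10 disconnects 11 from 10; removing 5 - 11 disconnects 5 from 11 — these are bridges.
In total 7 edges are bridges.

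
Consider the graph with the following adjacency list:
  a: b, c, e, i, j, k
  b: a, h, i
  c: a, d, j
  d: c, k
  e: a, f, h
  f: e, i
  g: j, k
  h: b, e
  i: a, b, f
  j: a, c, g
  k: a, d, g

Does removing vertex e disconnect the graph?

No

Deleting e leaves 1 component (was 1) (its neighbors a, f, h remain connected to each other), so e is not a cut vertex.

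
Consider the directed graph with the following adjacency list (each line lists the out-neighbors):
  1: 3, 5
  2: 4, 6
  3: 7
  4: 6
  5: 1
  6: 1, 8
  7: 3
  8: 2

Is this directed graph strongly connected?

No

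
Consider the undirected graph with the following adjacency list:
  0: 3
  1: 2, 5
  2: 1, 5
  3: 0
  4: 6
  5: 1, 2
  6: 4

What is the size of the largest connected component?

Starting from 0 we can reach 0, 3. That is one component of size 2.
Starting from 4 we can reach 4, 6. That is one component of size 2.
Starting from 1 we can reach 1, 2, 5. That is one component of size 3.
The largest has 3 vertices.

3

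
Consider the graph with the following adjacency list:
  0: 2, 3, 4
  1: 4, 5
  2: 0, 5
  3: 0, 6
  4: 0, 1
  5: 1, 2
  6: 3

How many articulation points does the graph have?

Removing 0 increases the component count from 1 to 2, so 0 is a cut vertex.
Removing 3 increases the component count from 1 to 2, so 3 is a cut vertex.
By contrast removing 5 leaves 1 component; it is not a cut vertex. No other vertex is a cut vertex either.

2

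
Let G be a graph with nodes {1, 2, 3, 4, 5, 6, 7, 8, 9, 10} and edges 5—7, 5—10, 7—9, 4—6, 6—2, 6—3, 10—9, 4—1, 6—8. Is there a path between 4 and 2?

From 4 we can reach 1, 2, 3, 4, 6, 8, which includes 2.

Yes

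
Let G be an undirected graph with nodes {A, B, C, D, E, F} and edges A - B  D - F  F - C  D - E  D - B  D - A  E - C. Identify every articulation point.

D

Removing D increases the component count from 1 to 2, so D is a cut vertex.
By contrast removing E leaves 1 component; it is not a cut vertex. No other vertex is a cut vertex either.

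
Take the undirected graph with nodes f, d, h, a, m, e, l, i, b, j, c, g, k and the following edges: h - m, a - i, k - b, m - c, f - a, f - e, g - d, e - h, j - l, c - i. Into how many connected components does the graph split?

Starting from j we can reach j, l. That is one component of size 2.
Starting from d we can reach d, g. That is one component of size 2.
Starting from b we can reach b, k. That is one component of size 2.
Starting from a we can reach a, c, e, f, h, i, m. That is one component of size 7.
Total: 4 components.

4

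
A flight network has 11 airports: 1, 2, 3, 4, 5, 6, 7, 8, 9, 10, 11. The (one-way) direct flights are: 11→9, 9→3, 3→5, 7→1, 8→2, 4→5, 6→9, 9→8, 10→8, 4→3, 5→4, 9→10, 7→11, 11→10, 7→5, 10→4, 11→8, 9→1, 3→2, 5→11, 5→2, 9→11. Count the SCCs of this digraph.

6

{3, 4, 5, 9, 10, 11} are all mutually reachable — one SCC of size 6.
{2} is an SCC by itself.
{7} is an SCC by itself.
{6} is an SCC by itself.
{1} is an SCC by itself.
(and 1 more singleton SCC)
That gives 6 strongly connected components.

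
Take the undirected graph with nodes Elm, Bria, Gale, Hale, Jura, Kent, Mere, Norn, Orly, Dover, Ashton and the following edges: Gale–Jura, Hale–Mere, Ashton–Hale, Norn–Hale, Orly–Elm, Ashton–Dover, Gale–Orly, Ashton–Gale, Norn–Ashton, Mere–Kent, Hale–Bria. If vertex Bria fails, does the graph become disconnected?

No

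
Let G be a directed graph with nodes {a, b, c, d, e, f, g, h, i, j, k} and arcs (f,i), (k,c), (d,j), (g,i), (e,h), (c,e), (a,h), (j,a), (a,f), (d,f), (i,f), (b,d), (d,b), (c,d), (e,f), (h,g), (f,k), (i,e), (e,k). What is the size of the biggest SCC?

11

{a, b, c, d, e, f, g, h, i, j, k} are all mutually reachable — one SCC of size 11.
The largest has 11 vertices.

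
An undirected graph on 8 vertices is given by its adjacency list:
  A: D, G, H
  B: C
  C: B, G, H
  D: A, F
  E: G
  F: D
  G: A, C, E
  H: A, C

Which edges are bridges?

A-D, B-C, D-F, E-G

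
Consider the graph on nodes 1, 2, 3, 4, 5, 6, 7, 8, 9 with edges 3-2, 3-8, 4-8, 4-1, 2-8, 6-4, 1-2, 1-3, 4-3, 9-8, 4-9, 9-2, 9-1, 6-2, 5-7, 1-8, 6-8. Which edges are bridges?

5-7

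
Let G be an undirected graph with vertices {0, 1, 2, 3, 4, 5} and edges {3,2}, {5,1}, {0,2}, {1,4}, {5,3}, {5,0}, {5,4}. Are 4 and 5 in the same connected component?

From 4 we can reach 0, 1, 2, 3, 4, 5, which includes 5.

Yes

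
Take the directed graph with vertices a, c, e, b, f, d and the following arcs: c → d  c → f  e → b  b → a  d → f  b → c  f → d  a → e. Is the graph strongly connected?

No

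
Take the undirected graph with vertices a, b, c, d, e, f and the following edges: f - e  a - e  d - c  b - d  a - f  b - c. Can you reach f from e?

Yes

From e we can reach a, e, f, which includes f.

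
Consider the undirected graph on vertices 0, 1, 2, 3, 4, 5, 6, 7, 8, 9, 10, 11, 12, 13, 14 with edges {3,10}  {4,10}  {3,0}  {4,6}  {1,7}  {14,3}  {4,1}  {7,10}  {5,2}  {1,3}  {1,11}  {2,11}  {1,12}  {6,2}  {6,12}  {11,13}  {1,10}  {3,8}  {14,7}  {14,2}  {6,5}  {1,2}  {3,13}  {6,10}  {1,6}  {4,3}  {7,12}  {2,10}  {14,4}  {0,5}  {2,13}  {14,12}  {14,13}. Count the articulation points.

Removing 3 increases the component count from 2 to 3, so 3 is a cut vertex.
By contrast removing 5 leaves 2 components; it is not a cut vertex. No other vertex is a cut vertex either.

1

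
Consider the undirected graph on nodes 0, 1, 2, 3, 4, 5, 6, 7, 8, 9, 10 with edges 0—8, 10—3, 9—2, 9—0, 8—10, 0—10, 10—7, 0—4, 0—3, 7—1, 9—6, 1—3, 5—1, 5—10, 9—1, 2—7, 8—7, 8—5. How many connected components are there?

Starting from 0 we can reach 0, 1, 2, 3, 4, 5, 6, 7, 8, 9, 10. That is one component of size 11.
Total: 1 component.

1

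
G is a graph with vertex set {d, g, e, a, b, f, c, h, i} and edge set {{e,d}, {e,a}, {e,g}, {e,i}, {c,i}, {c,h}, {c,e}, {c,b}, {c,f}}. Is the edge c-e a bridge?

After removing c-e, the path c-i-e still connects them, so the edge is not a bridge.

No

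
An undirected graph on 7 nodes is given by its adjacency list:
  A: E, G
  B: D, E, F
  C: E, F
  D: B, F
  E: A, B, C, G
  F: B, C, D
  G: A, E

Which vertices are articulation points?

E

Removing E increases the component count from 1 to 2, so E is a cut vertex.
By contrast removing G leaves 1 component; it is not a cut vertex. No other vertex is a cut vertex either.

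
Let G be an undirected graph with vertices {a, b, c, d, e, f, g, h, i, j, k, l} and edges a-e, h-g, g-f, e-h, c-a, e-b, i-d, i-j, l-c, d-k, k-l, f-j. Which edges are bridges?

The edges on the cycle i-d-k-l-c-a-e-h-g-f-j-i are not bridges since each lies on that cycle.
But removing b-e disconnects b from e — this is a bridge.

b-e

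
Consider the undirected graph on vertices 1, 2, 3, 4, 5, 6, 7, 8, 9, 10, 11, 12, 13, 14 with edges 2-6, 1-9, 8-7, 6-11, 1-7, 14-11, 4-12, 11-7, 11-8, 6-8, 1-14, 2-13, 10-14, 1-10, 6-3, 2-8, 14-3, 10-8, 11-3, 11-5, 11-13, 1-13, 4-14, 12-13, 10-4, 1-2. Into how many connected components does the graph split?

1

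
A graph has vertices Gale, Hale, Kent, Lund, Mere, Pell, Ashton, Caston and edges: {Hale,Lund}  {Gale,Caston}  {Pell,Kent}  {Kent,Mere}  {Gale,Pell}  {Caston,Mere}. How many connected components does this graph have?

Ashton is isolated — a component by itself.
Starting from Hale we can reach Hale, Lund. That is one component of size 2.
Starting from Gale we can reach Gale, Kent, Mere, Pell, Caston. That is one component of size 5.
Total: 3 components.

3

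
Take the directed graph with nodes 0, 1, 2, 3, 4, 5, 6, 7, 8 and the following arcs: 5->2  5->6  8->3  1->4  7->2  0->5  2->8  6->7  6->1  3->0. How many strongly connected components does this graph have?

3

{0, 2, 3, 5, 6, 7, 8} are all mutually reachable — one SCC of size 7.
{4} is an SCC by itself.
{1} is an SCC by itself.
That gives 3 strongly connected components.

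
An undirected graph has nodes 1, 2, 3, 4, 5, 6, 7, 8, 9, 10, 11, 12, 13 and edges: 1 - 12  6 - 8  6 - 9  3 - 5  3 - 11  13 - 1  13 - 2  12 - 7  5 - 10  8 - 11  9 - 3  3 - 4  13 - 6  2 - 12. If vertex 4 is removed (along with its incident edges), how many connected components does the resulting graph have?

With 4 gone, the remaining components are: {1, 2, 3, 5, 6, 7, 8, 9, 10, 11, 12, 13}.
That is 1 component.

1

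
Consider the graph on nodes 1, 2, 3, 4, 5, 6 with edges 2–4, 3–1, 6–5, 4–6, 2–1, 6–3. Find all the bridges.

5-6

The edges on the cycle 2-4-6-3-1-2 are not bridges since each lies on that cycle.
But removing 5–6 disconnects 5 from 6 — this is a bridge.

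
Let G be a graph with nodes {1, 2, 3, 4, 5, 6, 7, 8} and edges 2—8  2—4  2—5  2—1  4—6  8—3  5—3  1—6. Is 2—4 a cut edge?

No

After removing 2—4, the path 2-1-6-4 still connects them, so the edge is not a bridge.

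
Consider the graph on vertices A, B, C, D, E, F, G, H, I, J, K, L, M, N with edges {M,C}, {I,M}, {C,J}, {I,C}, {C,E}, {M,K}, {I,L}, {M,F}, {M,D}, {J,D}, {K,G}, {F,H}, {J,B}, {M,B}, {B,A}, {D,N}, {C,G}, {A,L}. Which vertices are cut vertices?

C, D, F, M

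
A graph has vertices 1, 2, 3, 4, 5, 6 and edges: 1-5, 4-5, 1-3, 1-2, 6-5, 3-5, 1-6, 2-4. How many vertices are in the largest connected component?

Starting from 1 we can reach 1, 2, 3, 4, 5, 6. That is one component of size 6.
The largest has 6 vertices.

6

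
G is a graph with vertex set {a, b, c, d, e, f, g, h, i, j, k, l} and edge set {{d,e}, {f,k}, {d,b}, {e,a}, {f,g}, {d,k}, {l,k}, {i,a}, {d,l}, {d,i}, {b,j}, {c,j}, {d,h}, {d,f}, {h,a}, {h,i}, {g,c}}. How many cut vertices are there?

1

Removing d increases the component count from 1 to 2, so d is a cut vertex.
By contrast removing l leaves 1 component; it is not a cut vertex. No other vertex is a cut vertex either.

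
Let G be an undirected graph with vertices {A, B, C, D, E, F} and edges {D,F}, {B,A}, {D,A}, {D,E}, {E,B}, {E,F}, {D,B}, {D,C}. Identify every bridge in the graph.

C-D

The edges on the cycle D-E-B-A-D are not bridges since each lies on that cycle.
But removing D-C disconnects D from C — this is a bridge.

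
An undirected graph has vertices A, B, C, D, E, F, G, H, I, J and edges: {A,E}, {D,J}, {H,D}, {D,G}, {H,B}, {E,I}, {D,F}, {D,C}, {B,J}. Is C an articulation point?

No

Deleting C leaves 2 components (was 2), so C is not a cut vertex.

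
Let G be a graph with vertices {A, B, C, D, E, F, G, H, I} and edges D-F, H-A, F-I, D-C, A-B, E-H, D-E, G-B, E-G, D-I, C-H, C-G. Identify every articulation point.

D

Removing D increases the component count from 1 to 2, so D is a cut vertex.
By contrast removing B leaves 1 component; it is not a cut vertex. No other vertex is a cut vertex either.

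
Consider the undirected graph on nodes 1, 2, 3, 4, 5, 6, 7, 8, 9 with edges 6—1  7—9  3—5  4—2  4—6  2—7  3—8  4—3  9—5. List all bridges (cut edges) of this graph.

1-6, 3-8, 4-6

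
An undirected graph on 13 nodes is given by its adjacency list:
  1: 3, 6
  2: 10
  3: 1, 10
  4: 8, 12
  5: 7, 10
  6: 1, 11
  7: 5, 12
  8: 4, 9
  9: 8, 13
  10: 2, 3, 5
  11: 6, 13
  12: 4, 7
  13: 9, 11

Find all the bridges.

The edges on the cycle 5-7-12-4-8-9-13-11-6-1-3-10-5 are not bridges since each lies on that cycle.
But removing 10-2 disconnects 10 from 2 — this is a bridge.

10-2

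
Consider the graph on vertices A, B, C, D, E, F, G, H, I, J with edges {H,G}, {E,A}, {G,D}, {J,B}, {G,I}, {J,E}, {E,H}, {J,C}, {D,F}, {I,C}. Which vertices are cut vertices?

Removing D increases the component count from 1 to 2, so D is a cut vertex.
Removing E increases the component count from 1 to 2, so E is a cut vertex.
Removing G increases the component count from 1 to 2, so G is a cut vertex.
Likewise J is a cut vertex.
By contrast removing F leaves 1 component; it is not a cut vertex. No other vertex is a cut vertex either.

D, E, G, J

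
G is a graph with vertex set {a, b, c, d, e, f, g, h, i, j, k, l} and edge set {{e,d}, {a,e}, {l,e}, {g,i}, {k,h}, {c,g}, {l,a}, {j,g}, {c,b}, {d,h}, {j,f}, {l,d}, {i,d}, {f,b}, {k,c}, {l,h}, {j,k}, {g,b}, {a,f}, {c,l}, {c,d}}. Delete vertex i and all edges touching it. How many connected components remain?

1

With i gone, the remaining components are: {a, b, c, d, e, f, g, h, j, k, l}.
That is 1 component.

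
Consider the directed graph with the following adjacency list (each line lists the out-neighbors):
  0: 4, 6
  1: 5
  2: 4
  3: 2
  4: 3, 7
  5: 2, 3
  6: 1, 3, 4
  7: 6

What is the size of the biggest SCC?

{1, 2, 3, 4, 5, 6, 7} are all mutually reachable — one SCC of size 7.
{0} is an SCC by itself.
The largest has 7 vertices.

7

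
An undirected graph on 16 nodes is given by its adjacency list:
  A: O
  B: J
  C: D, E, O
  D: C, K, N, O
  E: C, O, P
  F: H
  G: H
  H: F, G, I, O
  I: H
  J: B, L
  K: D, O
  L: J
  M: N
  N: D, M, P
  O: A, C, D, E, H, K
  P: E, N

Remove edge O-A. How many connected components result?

Before removal there are 2 components.
O-A is a bridge — removing it separates O's side from A's side.
After removal: 3 components.

3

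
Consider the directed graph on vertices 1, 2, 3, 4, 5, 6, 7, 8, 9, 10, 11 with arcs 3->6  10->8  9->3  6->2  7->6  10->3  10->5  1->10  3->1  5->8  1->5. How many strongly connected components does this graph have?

{1, 3, 10} are all mutually reachable — one SCC of size 3.
{2} is an SCC by itself.
{6} is an SCC by itself.
{11} is an SCC by itself.
{9} is an SCC by itself.
(and 4 more singleton SCCs)
That gives 9 strongly connected components.

9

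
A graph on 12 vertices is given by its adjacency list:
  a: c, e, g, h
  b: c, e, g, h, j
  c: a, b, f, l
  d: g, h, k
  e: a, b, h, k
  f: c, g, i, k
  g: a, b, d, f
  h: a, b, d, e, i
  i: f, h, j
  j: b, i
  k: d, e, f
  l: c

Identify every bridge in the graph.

The edges on the cycle h-e-b-h are not bridges since each lies on that cycle.
But removing c-l disconnects c from l — this is a bridge.

c-l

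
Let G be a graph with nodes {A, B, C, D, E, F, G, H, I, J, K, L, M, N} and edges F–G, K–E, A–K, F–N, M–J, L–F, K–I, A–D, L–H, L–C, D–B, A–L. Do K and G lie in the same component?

From K we can reach A, B, C, D, E, F, G, H, I, K, L, N, which includes G.

Yes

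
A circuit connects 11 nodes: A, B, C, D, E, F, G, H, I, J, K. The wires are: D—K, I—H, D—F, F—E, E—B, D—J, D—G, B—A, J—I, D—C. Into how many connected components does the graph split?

1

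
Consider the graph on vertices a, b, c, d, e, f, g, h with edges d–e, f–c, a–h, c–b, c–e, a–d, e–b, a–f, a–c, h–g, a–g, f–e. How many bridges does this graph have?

The edges on the cycle a-h-g-a are not bridges since each lies on that cycle.
Every edge lies on some cycle, so there are no bridges.

0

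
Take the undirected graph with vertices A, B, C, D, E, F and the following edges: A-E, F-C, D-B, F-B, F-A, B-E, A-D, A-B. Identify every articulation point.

F

Removing F increases the component count from 1 to 2, so F is a cut vertex.
By contrast removing B leaves 1 component; it is not a cut vertex. No other vertex is a cut vertex either.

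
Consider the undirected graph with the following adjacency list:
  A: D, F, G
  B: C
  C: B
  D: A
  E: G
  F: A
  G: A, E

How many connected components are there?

Starting from B we can reach B, C. That is one component of size 2.
Starting from A we can reach A, D, E, F, G. That is one component of size 5.
Total: 2 components.

2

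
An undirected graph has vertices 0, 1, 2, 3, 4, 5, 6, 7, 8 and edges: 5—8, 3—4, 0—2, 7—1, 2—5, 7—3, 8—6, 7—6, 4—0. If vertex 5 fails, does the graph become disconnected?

No

Deleting 5 leaves 1 component (was 1) (its neighbors 2, 8 remain connected to each other), so 5 is not a cut vertex.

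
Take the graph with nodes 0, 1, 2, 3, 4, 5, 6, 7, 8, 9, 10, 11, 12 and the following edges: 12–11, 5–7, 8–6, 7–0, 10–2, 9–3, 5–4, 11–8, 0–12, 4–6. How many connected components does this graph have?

1 is isolated — a component by itself.
Starting from 3 we can reach 3, 9. That is one component of size 2.
Starting from 2 we can reach 2, 10. That is one component of size 2.
Starting from 0 we can reach 0, 4, 5, 6, 7, 8, 11, 12. That is one component of size 8.
Total: 4 components.

4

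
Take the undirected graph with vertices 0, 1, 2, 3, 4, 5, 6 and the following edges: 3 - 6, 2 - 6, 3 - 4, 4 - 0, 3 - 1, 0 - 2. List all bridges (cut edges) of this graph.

1-3

The edges on the cycle 3-4-0-2-6-3 are not bridges since each lies on that cycle.
But removing 3 - 1 disconnects 3 from 1 — this is a bridge.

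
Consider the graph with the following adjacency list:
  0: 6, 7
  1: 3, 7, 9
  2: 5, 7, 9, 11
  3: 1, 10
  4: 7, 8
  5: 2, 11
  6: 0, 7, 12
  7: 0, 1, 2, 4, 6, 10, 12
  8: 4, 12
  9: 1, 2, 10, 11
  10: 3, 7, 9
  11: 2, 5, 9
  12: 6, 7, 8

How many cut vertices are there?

Removing 7 increases the component count from 1 to 2, so 7 is a cut vertex.
By contrast removing 1 leaves 1 component; it is not a cut vertex. No other vertex is a cut vertex either.

1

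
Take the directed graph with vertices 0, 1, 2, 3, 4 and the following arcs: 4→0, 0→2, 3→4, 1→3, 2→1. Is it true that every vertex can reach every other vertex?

From 4 we can reach every vertex (0, 1, 2, 3, 4), and every vertex can reach 4 (0, 1, 2, 3, 4). So the whole graph is one strongly connected component.

Yes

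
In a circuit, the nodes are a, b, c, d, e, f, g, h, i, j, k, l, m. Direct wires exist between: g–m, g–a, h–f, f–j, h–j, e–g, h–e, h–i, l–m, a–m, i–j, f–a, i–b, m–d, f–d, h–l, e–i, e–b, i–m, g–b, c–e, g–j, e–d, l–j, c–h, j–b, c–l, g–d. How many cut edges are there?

The edges on the cycle h-e-g-a-f-h are not bridges since each lies on that cycle.
Every edge lies on some cycle, so there are no bridges.

0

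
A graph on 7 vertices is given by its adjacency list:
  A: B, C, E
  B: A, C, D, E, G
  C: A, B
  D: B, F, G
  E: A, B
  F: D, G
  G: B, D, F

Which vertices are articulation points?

Removing B increases the component count from 1 to 2, so B is a cut vertex.
By contrast removing E leaves 1 component; it is not a cut vertex. No other vertex is a cut vertex either.

B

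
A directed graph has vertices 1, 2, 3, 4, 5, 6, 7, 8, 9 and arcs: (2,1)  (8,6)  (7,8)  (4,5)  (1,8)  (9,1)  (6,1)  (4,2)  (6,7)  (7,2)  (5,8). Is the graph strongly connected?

No

There is no directed path from 5 to 9, so the graph is not strongly connected.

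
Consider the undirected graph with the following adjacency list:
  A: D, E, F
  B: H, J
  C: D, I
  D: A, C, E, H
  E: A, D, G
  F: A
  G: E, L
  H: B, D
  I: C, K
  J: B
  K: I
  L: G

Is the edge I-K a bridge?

Removing I-K leaves no path between I and K: the component count goes from 1 to 2. So it is a bridge.

Yes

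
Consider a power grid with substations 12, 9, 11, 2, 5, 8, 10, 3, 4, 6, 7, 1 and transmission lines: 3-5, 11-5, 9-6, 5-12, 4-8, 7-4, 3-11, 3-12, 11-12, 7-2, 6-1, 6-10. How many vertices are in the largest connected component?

Starting from 1 we can reach 1, 6, 9, 10. That is one component of size 4.
Starting from 3 we can reach 3, 5, 11, 12. That is one component of size 4.
Starting from 2 we can reach 2, 4, 7, 8. That is one component of size 4.
The largest has 4 vertices.

4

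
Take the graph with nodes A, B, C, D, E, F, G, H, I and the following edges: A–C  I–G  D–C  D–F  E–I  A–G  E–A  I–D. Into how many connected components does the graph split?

3

H is isolated — a component by itself.
B is isolated — a component by itself.
Starting from A we can reach A, C, D, E, F, G, I. That is one component of size 7.
Total: 3 components.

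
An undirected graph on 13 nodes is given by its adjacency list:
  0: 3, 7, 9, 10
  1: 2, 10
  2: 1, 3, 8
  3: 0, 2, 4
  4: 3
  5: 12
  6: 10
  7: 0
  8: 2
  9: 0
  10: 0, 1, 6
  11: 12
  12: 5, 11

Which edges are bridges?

The edges on the cycle 2-3-0-10-1-2 are not bridges since each lies on that cycle.
But removing 3-4 disconnects 3 from 4; removing 12-5 disconnects 12 from 5; removing 0-7 disconnects 0 from 7; removing 0-9 disconnects 0 from 9 — these are bridges.
In total 7 edges are bridges.

0-7, 0-9, 10-6, 11-12, 12-5, 2-8, 3-4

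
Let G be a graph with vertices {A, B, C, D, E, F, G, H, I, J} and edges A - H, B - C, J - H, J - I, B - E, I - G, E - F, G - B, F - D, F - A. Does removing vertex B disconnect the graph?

Deleting B raises the number of components from 1 to 2, so B is a cut vertex.

Yes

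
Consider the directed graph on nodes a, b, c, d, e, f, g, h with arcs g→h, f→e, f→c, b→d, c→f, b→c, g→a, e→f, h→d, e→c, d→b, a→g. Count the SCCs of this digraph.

4

{c, e, f} are all mutually reachable — one SCC of size 3.
{b, d} are all mutually reachable — one SCC of size 2.
{a, g} are all mutually reachable — one SCC of size 2.
{h} is an SCC by itself.
That gives 4 strongly connected components.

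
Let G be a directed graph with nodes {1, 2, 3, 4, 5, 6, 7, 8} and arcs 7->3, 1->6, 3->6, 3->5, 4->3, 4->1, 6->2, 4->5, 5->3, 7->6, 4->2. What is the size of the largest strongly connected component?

{3, 5} are all mutually reachable — one SCC of size 2.
{6} is an SCC by itself.
{7} is an SCC by itself.
{1} is an SCC by itself.
{4} is an SCC by itself.
(and 2 more singleton SCCs)
The largest has 2 vertices.

2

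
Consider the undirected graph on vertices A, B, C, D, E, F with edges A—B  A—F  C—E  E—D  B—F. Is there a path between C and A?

No

The component containing C is {C, D, E}, and A is not in it.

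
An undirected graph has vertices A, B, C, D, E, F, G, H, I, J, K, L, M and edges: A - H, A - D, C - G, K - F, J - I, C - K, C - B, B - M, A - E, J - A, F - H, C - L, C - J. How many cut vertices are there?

4

Removing A increases the component count from 1 to 3, so A is a cut vertex.
Removing B increases the component count from 1 to 2, so B is a cut vertex.
Removing C increases the component count from 1 to 4, so C is a cut vertex.
Likewise J is a cut vertex.
By contrast removing D leaves 1 component; it is not a cut vertex. No other vertex is a cut vertex either.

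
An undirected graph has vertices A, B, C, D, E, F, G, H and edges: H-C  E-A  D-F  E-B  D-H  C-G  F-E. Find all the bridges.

A-E, B-E, C-G, C-H, D-F, D-H, E-F

removing E-B disconnects E from B; removing H-C disconnects H from C; removing F-D disconnects F from D; removing A-E disconnects A from E — these are bridges.
In total 7 edges are bridges.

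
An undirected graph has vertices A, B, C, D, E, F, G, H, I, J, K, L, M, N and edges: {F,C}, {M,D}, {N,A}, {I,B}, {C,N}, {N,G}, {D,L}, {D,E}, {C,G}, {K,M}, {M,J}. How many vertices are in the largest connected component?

H is isolated — a component by itself.
Starting from B we can reach B, I. That is one component of size 2.
Starting from A we can reach A, C, F, G, N. That is one component of size 5.
Starting from D we can reach D, E, J, K, L, M. That is one component of size 6.
The largest has 6 vertices.

6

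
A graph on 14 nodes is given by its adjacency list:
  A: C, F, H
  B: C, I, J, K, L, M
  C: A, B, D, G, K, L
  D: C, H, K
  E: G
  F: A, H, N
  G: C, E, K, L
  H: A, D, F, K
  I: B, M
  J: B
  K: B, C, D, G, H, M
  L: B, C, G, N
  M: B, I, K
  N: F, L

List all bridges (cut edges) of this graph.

B-J, E-G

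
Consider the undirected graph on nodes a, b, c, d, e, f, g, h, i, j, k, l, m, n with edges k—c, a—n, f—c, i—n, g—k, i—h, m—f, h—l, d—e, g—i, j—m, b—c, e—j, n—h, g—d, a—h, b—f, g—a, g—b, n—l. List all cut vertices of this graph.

Removing g increases the component count from 1 to 2, so g is a cut vertex.
By contrast removing b leaves 1 component; it is not a cut vertex. No other vertex is a cut vertex either.

g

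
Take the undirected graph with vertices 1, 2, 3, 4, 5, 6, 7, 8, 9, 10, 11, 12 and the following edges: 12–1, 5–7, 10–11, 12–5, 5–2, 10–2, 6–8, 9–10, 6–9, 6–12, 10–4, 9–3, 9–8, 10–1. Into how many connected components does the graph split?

Starting from 1 we can reach 1, 2, 3, 4, 5, 6, 7, 8, 9, 10, 11, 12. That is one component of size 12.
Total: 1 component.

1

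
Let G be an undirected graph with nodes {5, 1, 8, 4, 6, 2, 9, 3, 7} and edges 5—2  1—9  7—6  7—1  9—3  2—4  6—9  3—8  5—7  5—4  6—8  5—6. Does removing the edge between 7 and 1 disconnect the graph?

After removing 7—1, the path 7-6-9-1 still connects them, so the edge is not a bridge.

No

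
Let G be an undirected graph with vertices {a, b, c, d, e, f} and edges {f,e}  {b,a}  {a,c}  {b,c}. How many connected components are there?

3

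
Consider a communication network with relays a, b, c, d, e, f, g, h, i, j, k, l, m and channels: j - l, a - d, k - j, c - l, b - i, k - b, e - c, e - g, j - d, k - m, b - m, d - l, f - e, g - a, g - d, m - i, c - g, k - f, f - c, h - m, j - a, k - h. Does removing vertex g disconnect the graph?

Deleting g leaves 1 component (was 1) (its neighbors a, c, d, e remain connected to each other), so g is not a cut vertex.

No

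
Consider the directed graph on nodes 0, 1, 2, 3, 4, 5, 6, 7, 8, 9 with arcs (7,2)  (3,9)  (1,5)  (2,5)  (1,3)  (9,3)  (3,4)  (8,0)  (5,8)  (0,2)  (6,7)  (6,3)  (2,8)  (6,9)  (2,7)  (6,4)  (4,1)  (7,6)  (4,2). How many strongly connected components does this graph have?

1

{0, 1, 2, 3, 4, 5, 6, 7, 8, 9} are all mutually reachable — one SCC of size 10.
That gives 1 strongly connected component.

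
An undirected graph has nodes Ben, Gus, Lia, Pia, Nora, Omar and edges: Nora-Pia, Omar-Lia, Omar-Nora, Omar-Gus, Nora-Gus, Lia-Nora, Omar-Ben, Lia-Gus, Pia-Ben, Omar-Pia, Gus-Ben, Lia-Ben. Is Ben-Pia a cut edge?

After removing Ben-Pia, the path Ben-Omar-Pia still connects them, so the edge is not a bridge.

No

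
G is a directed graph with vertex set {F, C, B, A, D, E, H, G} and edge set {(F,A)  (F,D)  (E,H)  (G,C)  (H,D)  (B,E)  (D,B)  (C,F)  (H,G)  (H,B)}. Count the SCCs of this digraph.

2

{B, C, D, E, F, G, H} are all mutually reachable — one SCC of size 7.
{A} is an SCC by itself.
That gives 2 strongly connected components.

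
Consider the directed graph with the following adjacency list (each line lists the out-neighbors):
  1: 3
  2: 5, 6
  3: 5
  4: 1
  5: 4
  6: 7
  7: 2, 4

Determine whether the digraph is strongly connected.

No

There is no directed path from 5 to 6, so the graph is not strongly connected.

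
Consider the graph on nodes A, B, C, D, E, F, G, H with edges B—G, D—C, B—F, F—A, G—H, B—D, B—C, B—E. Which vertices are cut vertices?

B, F, G

Removing B increases the component count from 1 to 4, so B is a cut vertex.
Removing F increases the component count from 1 to 2, so F is a cut vertex.
Removing G increases the component count from 1 to 2, so G is a cut vertex.
By contrast removing D leaves 1 component; it is not a cut vertex. No other vertex is a cut vertex either.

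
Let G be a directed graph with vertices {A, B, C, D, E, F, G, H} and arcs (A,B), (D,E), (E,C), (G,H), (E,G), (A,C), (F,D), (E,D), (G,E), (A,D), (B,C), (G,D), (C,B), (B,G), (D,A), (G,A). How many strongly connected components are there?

{A, B, C, D, E, G} are all mutually reachable — one SCC of size 6.
{H} is an SCC by itself.
{F} is an SCC by itself.
That gives 3 strongly connected components.

3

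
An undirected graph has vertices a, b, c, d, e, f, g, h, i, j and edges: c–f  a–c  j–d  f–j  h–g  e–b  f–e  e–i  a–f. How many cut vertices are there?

Removing e increases the component count from 2 to 4, so e is a cut vertex.
Removing f increases the component count from 2 to 4, so f is a cut vertex.
Removing j increases the component count from 2 to 3, so j is a cut vertex.
By contrast removing g leaves 2 components; it is not a cut vertex. No other vertex is a cut vertex either.

3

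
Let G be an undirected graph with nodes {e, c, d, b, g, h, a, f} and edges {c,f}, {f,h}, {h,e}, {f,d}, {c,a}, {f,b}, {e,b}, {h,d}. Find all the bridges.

a-c, c-f

The edges on the cycle f-h-e-b-f are not bridges since each lies on that cycle.
But removing c–a disconnects c from a; removing c–f disconnects c from f — these are bridges.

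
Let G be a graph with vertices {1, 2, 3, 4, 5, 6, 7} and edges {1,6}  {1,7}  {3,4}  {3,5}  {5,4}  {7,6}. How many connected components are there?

3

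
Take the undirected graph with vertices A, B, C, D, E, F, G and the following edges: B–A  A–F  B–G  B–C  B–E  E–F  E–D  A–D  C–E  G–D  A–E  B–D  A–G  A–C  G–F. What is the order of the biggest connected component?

Starting from A we can reach A, B, C, D, E, F, G. That is one component of size 7.
The largest has 7 vertices.

7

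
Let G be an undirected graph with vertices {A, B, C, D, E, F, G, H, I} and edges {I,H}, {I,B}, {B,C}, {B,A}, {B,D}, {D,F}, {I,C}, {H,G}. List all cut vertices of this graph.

B, D, H, I

Removing B increases the component count from 2 to 4, so B is a cut vertex.
Removing D increases the component count from 2 to 3, so D is a cut vertex.
Removing H increases the component count from 2 to 3, so H is a cut vertex.
Likewise I is a cut vertex.
By contrast removing A leaves 2 components; it is not a cut vertex. No other vertex is a cut vertex either.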